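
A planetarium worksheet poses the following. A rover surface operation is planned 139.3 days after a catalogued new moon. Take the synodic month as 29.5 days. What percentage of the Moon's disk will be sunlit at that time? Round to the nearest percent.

59%

Reduce mod P: 139.3 − 4×29.5 = 21.30 d into the current lunation.
The Moon has covered 21.30/29.5 of its cycle, so θ ≈ 360° × 21.30/29.5 = 259.9°.
cos 259.9° = (-0.175), so f = (1 − (-0.175))/2 = 0.587, so 59%.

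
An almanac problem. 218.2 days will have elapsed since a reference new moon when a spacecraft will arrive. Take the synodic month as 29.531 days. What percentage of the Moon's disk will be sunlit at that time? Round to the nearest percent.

88%

218.2/29.531 = 7.389 lunations, so 7 complete cycles and 11.48 d into the next.
Phase angle: θ = 360°·(11.48 d)/(29.531 d) = 140.0°.
cos 140.0° = (-0.766), so f = (1 − (-0.766))/2 = 0.883, so 88%.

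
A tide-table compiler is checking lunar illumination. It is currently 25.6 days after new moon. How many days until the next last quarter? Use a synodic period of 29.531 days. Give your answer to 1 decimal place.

Last quarter occurs at elongation 270°, i.e. at age 29.531 × 270/360 = 22.148 d.
This lunation's last quarter (22.148 d) has passed, so add one period: 51.679 − 25.6 = 26.079 days.

26.1 days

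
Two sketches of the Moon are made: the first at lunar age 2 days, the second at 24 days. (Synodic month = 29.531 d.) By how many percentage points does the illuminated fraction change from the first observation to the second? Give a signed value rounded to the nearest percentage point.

+26 percentage points

θ₁ = 360° × 2/29.531 = 24.4°, f₁ = (1 − cos θ₁)/2 = 0.045.
θ₂ = 360° × 24/29.531 = 292.6°, f₂ = (1 − cos θ₂)/2 = 0.308.
Change = f₂ − f₁ = +0.263 → +26 percentage points.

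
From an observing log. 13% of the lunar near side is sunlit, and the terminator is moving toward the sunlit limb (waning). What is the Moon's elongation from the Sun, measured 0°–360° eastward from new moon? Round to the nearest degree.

318°

Invert f = (1 − cos θ)/2 to get cos θ = 1 − 2(0.13) = 0.740, hence θ₀ = arccos 0.740 = 42.3°.
Since the Moon is past full (waning), take the reflex angle: θ = 360° − 42.3° = 317.7°.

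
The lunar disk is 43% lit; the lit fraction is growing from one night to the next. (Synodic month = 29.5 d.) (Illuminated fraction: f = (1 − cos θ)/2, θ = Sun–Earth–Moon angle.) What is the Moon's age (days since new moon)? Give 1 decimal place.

6.7 days

cos θ = 1 − 2f = 0.140, giving a principal value of 82.0°.
Before full moon the principal value applies: θ = 82.0°.
That fraction of the synodic month is 82.0/360 × 29.5 d ≈ 6.72 d.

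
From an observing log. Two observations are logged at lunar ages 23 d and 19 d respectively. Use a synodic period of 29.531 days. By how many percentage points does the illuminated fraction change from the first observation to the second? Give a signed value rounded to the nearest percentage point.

θ₁ = 360° × 23/29.531 = 280.4°, f₁ = (1 − cos θ₁)/2 = 0.410.
θ₂ = 360° × 19/29.531 = 231.6°, f₂ = (1 − cos θ₂)/2 = 0.810.
Change = f₂ − f₁ = +0.401 → +40 percentage points.

+40 pp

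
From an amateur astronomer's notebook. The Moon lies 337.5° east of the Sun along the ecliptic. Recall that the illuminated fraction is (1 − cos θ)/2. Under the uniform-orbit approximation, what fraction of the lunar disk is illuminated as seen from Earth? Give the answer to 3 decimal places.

Half-versine of 337.5°: (1 − 0.924)/2 = 0.038.

0.038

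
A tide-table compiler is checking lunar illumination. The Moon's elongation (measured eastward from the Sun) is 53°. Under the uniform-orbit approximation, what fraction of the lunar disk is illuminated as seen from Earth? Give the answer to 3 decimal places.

0.199

cos 53° = 0.602, so f = (1 − 0.602)/2 = 0.199.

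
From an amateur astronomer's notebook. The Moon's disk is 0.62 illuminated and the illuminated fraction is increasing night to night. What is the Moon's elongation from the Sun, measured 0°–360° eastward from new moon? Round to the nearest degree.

cos θ = 1 − 2f = -0.240, giving a principal value of 103.9°.
Waxing ⇒ before full, so θ = 103.9°.

104°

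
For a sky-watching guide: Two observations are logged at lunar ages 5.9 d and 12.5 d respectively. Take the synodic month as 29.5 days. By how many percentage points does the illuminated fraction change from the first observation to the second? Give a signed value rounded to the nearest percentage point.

θ₁ = 360° × 5.9/29.5 = 72.0°, f₁ = (1 − cos θ₁)/2 = 0.345.
θ₂ = 360° × 12.5/29.5 = 152.5°, f₂ = (1 − cos θ₂)/2 = 0.944.
Change = f₂ − f₁ = +0.598 → +60 percentage points.

+60 pp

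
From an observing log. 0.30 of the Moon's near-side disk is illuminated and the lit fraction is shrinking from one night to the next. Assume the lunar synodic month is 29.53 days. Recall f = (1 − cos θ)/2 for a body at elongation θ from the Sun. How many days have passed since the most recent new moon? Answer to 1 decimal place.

24.1 days

From f = (1 − cos θ)/2: cos θ = 1 − 2×0.30 = 0.400; arccos → 66.4°.
Waning ⇒ past full, so θ = 360° − 66.4° = 293.6°.
Age = 29.53 × 293.6°/360° ≈ 24.08 days.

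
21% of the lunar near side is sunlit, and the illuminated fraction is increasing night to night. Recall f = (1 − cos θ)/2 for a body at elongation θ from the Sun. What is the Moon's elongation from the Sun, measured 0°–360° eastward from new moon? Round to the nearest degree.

cos θ = 1 − 2f = 0.580, giving a principal value of 54.5°.
Before full moon the principal value applies: θ = 54.5°.

55°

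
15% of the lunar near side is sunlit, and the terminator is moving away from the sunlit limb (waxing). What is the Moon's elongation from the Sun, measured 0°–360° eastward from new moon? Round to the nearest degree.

Invert f = (1 − cos θ)/2 to get cos θ = 1 − 2(0.15) = 0.700, hence θ₀ = arccos 0.700 = 45.6°.
Waxing ⇒ before full, so θ = 45.6°.

46°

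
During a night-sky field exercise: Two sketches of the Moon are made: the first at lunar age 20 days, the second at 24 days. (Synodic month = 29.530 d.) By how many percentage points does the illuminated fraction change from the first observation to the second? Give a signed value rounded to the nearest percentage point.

First observation: θ = 360°·20/29.530 = 243.8°, so f = 0.721.
Second observation: θ = 292.6°, f = 0.308.
Δf = 0.308 − 0.721 = -0.413, i.e. -41 pp.

-41 percentage points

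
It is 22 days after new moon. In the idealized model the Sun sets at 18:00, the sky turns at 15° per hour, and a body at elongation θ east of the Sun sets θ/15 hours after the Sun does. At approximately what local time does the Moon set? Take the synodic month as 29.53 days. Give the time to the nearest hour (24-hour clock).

The Moon has covered 22/29.53 of its cycle, so θ ≈ 360° × 22/29.53 = 268.2°.
The Moon trails the Sun by θ/15 = 268.2/15 ≈ 17.88 hours.
18:00 + 17.88 h ≈ 11:53 → 12:00 to the nearest hour.

12:00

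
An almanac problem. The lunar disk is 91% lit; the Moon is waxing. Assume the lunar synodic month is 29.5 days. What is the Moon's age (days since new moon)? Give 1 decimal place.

11.9 days

From f = (1 − cos θ)/2: cos θ = 1 − 2×0.91 = -0.820; arccos → 145.1°.
Waxing ⇒ before full, so θ = 145.1°.
At 360°/29.5 d per day, 145.1° corresponds to 11.89 days.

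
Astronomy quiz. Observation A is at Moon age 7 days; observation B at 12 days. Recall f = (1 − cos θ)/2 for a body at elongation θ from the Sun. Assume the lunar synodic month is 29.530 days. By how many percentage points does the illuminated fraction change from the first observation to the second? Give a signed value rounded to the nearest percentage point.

First observation: θ = 360°·7/29.530 = 85.3°, so f = 0.459.
Second observation: θ = 146.3°, f = 0.916.
Δf = 0.916 − 0.459 = +0.457, i.e. +46 pp.

+46 pp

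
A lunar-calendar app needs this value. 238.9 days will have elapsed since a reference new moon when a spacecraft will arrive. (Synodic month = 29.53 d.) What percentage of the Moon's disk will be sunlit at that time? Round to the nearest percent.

Reduce mod P: 238.9 − 8×29.53 = 2.66 d into the current lunation.
Elongation θ = 360° × 2.66/29.53 ≈ 32.4°.
cos 32.4° = 0.844, so f = (1 − 0.844)/2 = 0.078, so 8%.

8%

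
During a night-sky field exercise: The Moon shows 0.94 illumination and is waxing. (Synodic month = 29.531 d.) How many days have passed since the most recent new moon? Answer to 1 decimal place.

12.4 days

cos θ = 1 − 2f = -0.880, giving a principal value of 151.6°.
The Moon is waxing (0°–180°), so θ = 151.6° directly.
That fraction of the synodic month is 151.6/360 × 29.531 d ≈ 12.44 d.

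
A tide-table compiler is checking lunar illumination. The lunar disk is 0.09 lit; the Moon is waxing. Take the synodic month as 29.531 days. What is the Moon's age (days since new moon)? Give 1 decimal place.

2.9 days

Invert f = (1 − cos θ)/2 to get cos θ = 1 − 2(0.09) = 0.820, hence θ₀ = arccos 0.820 = 34.9°.
The Moon is waxing (0°–180°), so θ = 34.9° directly.
That fraction of the synodic month is 34.9/360 × 29.531 d ≈ 2.86 d.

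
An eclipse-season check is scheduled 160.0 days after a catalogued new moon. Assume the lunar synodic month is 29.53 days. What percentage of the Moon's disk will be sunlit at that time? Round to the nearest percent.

94%

Reduce mod P: 160.0 − 5×29.53 = 12.35 d into the current lunation.
Phase angle: θ = 360°·(12.35 d)/(29.53 d) = 150.6°.
With cos θ = (-0.871), the lit fraction is (1 − (-0.871))/2 ≈ 0.935, so 94%.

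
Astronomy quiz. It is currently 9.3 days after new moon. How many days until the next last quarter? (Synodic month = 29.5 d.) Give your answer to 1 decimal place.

Last quarter is 0.75 of the way through the cycle: age 0.75 × 29.5 = 22.125 d.
So 12.825 days remain (22.125 − 9.3).

12.8 days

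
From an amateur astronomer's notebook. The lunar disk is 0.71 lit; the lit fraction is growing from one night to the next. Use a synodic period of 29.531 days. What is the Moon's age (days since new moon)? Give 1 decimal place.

9.4 days

From f = (1 − cos θ)/2: cos θ = 1 − 2×0.71 = -0.420; arccos → 114.8°.
The Moon is waxing (0°–180°), so θ = 114.8° directly.
Age = 29.531 × 114.8°/360° ≈ 9.42 days.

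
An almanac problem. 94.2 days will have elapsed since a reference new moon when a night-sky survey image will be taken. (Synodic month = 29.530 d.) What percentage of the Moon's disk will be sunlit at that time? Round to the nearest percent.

32%

94.2 d spans 3 complete synodic months (3 × 29.530 = 88.59 d) plus 5.61 d.
Elongation θ = 360° × 5.61/29.530 ≈ 68.4°.
Illuminated fraction = (1 − cos 68.4°)/2 = (1 − 0.368)/2 ≈ 0.316, so 32%.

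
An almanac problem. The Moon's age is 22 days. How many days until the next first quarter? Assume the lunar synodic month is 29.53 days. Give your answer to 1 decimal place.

14.9 days

First quarter occurs at elongation 90°, i.e. at age 29.53 × 90/360 = 7.383 d.
Already past this cycle's first quarter; the next is at 7.383 + 29.53 = 36.913 d, so 36.913 − 22 = 14.913 days.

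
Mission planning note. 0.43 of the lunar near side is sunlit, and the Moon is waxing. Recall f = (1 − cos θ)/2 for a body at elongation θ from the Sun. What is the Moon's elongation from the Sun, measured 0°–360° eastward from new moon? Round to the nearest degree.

Invert f = (1 − cos θ)/2 to get cos θ = 1 − 2(0.43) = 0.140, hence θ₀ = arccos 0.140 = 82.0°.
Before full moon the principal value applies: θ = 82.0°.

82°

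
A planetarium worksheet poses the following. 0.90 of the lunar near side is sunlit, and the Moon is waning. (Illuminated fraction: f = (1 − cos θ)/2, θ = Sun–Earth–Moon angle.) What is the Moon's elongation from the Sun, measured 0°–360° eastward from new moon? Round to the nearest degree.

Invert f = (1 − cos θ)/2 to get cos θ = 1 − 2(0.90) = -0.800, hence θ₀ = arccos -0.800 = 143.1°.
Since the Moon is past full (waning), take the reflex angle: θ = 360° − 143.1° = 216.9°.

217°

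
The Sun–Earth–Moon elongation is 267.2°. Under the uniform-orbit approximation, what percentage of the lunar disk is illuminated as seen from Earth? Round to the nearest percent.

f = (1 − cos 267.2°)/2 = (1 − (-0.049))/2 ≈ 0.524, i.e. 52%.

52%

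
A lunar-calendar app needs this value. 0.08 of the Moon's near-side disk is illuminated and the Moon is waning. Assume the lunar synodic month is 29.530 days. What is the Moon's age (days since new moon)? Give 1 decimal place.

26.8 days

Invert f = (1 − cos θ)/2 to get cos θ = 1 − 2(0.08) = 0.840, hence θ₀ = arccos 0.840 = 32.9°.
Since the Moon is past full (waning), take the reflex angle: θ = 360° − 32.9° = 327.1°.
At 360°/29.530 d per day, 327.1° corresponds to 26.83 days.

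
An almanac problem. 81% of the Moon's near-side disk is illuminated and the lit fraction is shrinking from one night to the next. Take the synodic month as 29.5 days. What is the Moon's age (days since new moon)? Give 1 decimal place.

cos θ = 1 − 2f = -0.620, giving a principal value of 128.3°.
Since the Moon is past full (waning), take the reflex angle: θ = 360° − 128.3° = 231.7°.
That fraction of the synodic month is 231.7/360 × 29.5 d ≈ 18.99 d.

19.0 days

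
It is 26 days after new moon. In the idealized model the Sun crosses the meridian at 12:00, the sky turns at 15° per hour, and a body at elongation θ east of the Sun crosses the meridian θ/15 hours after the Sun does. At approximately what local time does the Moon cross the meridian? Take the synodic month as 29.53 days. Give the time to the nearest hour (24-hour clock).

09:00

Phase angle: θ = 360°·(26 d)/(29.53 d) = 317.0°.
At 15° of sky rotation per hour, 317.0° corresponds to a 21.13 h lag.
12:00 + 21.13 h ≈ 09:08 → 09:00 to the nearest hour.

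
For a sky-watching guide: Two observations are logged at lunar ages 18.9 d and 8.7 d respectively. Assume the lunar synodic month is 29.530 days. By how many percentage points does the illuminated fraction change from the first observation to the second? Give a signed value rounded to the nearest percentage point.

θ₁ = 360° × 18.9/29.530 = 230.4°, f₁ = (1 − cos θ₁)/2 = 0.819.
θ₂ = 360° × 8.7/29.530 = 106.1°, f₂ = (1 − cos θ₂)/2 = 0.638.
Change = f₂ − f₁ = -0.180 → -18 percentage points.

-18 percentage points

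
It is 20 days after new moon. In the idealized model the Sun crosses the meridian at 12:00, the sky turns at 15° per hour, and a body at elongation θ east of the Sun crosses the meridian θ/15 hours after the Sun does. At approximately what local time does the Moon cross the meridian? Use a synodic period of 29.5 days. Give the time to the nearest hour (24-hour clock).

The Moon has covered 20/29.5 of its cycle, so θ ≈ 360° × 20/29.5 = 244.1°.
Delay after the Sun = 244.1° / (15°/h) ≈ 16.27 h.
12:00 + 16.27 h ≈ 04:16 → 04:00 to the nearest hour.

04:00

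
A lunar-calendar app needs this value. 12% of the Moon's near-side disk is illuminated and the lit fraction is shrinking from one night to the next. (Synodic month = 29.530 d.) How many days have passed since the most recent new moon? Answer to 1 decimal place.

Invert f = (1 − cos θ)/2 to get cos θ = 1 − 2(0.12) = 0.760, hence θ₀ = arccos 0.760 = 40.5°.
Since the Moon is past full (waning), take the reflex angle: θ = 360° − 40.5° = 319.5°.
At 360°/29.530 d per day, 319.5° corresponds to 26.20 days.

26.2 days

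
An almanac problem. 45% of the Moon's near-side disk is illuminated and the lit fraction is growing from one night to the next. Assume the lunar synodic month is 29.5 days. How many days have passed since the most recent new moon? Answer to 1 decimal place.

From f = (1 − cos θ)/2: cos θ = 1 − 2×0.45 = 0.100; arccos → 84.3°.
The Moon is waxing (0°–180°), so θ = 84.3° directly.
At 360°/29.5 d per day, 84.3° corresponds to 6.90 days.

6.9 days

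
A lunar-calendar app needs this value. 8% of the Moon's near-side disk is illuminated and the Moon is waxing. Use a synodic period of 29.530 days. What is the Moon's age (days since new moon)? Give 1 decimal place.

Invert f = (1 − cos θ)/2 to get cos θ = 1 − 2(0.08) = 0.840, hence θ₀ = arccos 0.840 = 32.9°.
Before full moon the principal value applies: θ = 32.9°.
That fraction of the synodic month is 32.9/360 × 29.530 d ≈ 2.70 d.

2.7 days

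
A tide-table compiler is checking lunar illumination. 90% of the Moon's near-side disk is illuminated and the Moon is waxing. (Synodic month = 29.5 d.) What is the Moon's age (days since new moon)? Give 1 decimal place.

11.7 days

From f = (1 − cos θ)/2: cos θ = 1 − 2×0.90 = -0.800; arccos → 143.1°.
The Moon is waxing (0°–180°), so θ = 143.1° directly.
That fraction of the synodic month is 143.1/360 × 29.5 d ≈ 11.73 d.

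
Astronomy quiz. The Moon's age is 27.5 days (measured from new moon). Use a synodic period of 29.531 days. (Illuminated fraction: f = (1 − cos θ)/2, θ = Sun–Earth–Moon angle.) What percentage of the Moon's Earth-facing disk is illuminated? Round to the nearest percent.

The Moon has covered 27.5/29.531 of its cycle, so θ ≈ 360° × 27.5/29.531 = 335.2°.
With cos θ = 0.908, the lit fraction is (1 − 0.908)/2 ≈ 0.046, so 5%.

5%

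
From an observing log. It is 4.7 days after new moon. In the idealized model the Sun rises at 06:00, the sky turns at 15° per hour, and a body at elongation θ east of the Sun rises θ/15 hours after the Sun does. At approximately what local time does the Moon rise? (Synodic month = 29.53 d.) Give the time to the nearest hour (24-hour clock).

10:00

The Moon has covered 4.7/29.53 of its cycle, so θ ≈ 360° × 4.7/29.53 = 57.3°.
Delay after the Sun = 57.3° / (15°/h) ≈ 3.82 h.
06:00 + 3.82 h ≈ 09:49 → 10:00 to the nearest hour.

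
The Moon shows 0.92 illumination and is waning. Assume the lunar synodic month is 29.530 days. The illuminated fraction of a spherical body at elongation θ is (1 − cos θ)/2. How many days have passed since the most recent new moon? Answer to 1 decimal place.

17.5 days

Invert f = (1 − cos θ)/2 to get cos θ = 1 − 2(0.92) = -0.840, hence θ₀ = arccos -0.840 = 147.1°.
Waning ⇒ past full, so θ = 360° − 147.1° = 212.9°.
That fraction of the synodic month is 212.9/360 × 29.530 d ≈ 17.46 d.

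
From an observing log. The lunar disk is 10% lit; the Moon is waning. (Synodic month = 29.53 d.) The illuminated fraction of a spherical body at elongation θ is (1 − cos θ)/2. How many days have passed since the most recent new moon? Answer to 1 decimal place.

From f = (1 − cos θ)/2: cos θ = 1 − 2×0.10 = 0.800; arccos → 36.9°.
A waning Moon lies in 180°–360°, so θ = 360° − 36.9° = 323.1°.
That fraction of the synodic month is 323.1/360 × 29.53 d ≈ 26.51 d.

26.5 days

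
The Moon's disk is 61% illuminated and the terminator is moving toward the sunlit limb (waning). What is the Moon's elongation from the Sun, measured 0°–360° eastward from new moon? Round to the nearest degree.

Invert f = (1 − cos θ)/2 to get cos θ = 1 − 2(0.61) = -0.220, hence θ₀ = arccos -0.220 = 102.7°.
Since the Moon is past full (waning), take the reflex angle: θ = 360° − 102.7° = 257.3°.

257°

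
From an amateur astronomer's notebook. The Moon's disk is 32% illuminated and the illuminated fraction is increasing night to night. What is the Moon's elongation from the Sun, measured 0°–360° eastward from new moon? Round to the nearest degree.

Invert f = (1 − cos θ)/2 to get cos θ = 1 − 2(0.32) = 0.360, hence θ₀ = arccos 0.360 = 68.9°.
The Moon is waxing (0°–180°), so θ = 68.9° directly.

69°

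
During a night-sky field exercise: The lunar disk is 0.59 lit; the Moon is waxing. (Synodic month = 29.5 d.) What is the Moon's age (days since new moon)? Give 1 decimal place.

Invert f = (1 − cos θ)/2 to get cos θ = 1 − 2(0.59) = -0.180, hence θ₀ = arccos -0.180 = 100.4°.
Waxing ⇒ before full, so θ = 100.4°.
At 360°/29.5 d per day, 100.4° corresponds to 8.22 days.

8.2 days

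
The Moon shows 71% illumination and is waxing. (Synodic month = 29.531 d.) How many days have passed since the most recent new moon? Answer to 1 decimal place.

9.4 days

Invert f = (1 − cos θ)/2 to get cos θ = 1 − 2(0.71) = -0.420, hence θ₀ = arccos -0.420 = 114.8°.
The Moon is waxing (0°–180°), so θ = 114.8° directly.
That fraction of the synodic month is 114.8/360 × 29.531 d ≈ 9.42 d.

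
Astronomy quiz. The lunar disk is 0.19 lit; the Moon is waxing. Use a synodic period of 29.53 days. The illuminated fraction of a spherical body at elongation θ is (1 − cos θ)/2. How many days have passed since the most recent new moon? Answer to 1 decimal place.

4.2 days

From f = (1 − cos θ)/2: cos θ = 1 − 2×0.19 = 0.620; arccos → 51.7°.
Waxing ⇒ before full, so θ = 51.7°.
Age = 29.53 × 51.7°/360° ≈ 4.24 days.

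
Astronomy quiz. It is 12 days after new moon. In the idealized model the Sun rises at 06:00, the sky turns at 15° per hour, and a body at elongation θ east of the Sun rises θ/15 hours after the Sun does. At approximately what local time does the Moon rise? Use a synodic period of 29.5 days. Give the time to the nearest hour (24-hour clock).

Phase angle: θ = 360°·(12 d)/(29.5 d) = 146.4°.
Delay after the Sun = 146.4° / (15°/h) ≈ 9.76 h.
06:00 + 9.76 h ≈ 15:46 → 16:00 to the nearest hour.

16:00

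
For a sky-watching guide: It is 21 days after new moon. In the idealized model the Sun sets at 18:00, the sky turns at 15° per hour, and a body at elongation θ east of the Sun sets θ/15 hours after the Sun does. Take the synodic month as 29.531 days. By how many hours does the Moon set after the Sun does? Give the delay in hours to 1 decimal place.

17.1 h

Elongation θ = 360° × 21/29.531 ≈ 256.0°.
At 15° of sky rotation per hour, 256.0° corresponds to a 17.07 h lag.
So the Moon sets 17.07 h after the Sun.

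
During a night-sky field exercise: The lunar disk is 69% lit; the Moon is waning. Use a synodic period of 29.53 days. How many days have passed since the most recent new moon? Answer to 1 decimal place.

20.3 days

From f = (1 − cos θ)/2: cos θ = 1 − 2×0.69 = -0.380; arccos → 112.3°.
A waning Moon lies in 180°–360°, so θ = 360° − 112.3° = 247.7°.
At 360°/29.53 d per day, 247.7° corresponds to 20.32 days.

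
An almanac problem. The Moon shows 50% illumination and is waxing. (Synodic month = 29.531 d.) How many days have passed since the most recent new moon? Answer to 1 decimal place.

cos θ = 1 − 2f = 0.000, giving a principal value of 90.0°.
Waxing ⇒ before full, so θ = 90.0°.
That fraction of the synodic month is 90.0/360 × 29.531 d ≈ 7.38 d.

7.4 days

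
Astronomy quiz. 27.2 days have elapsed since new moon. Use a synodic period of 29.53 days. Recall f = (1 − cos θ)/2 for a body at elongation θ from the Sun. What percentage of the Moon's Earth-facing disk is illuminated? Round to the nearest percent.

Elongation θ = 360° × 27.2/29.53 ≈ 331.6°.
With cos θ = 0.880, the lit fraction is (1 − 0.880)/2 ≈ 0.060, so 6%.

6%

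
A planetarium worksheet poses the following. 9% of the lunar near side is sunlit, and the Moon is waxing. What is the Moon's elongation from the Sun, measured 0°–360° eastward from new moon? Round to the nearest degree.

cos θ = 1 − 2f = 0.820, giving a principal value of 34.9°.
The Moon is waxing (0°–180°), so θ = 34.9° directly.

35°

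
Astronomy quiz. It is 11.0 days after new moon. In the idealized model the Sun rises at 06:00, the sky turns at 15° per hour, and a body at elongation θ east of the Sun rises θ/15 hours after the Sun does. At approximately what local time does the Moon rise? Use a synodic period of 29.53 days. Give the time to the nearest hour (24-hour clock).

15:00

The Moon has covered 11.0/29.53 of its cycle, so θ ≈ 360° × 11.0/29.53 = 134.1°.
Delay after the Sun = 134.1° / (15°/h) ≈ 8.94 h.
06:00 + 8.94 h ≈ 14:56 → 15:00 to the nearest hour.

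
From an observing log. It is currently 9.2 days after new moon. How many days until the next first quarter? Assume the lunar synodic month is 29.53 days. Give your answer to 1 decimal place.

27.7 days

First quarter occurs at elongation 90°, i.e. at age 29.53 × 90/360 = 7.383 d.
This lunation's first quarter (7.383 d) has passed, so add one period: 36.913 − 9.2 = 27.713 days.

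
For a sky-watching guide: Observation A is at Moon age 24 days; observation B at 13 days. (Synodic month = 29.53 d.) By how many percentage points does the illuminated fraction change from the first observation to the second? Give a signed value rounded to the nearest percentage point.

First observation: θ = 360°·24/29.53 = 292.6°, so f = 0.308.
Second observation: θ = 158.5°, f = 0.965.
Δf = 0.965 − 0.308 = +0.657, i.e. +66 pp.

+66 percentage points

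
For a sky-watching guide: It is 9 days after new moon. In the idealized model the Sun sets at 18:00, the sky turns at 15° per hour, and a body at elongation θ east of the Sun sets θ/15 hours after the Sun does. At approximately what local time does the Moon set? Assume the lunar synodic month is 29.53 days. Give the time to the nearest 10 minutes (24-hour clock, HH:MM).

The Moon has covered 9/29.53 of its cycle, so θ ≈ 360° × 9/29.53 = 109.7°.
Delay after the Sun = 109.7° / (15°/h) ≈ 7.31 h.
18:00 + 7.315 h ≈ 01:19 → 01:20 to the nearest ten minutes.

01:20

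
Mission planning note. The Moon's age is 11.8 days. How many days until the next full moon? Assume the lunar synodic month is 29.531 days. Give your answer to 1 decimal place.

3.0 days

Full moon is 0.5 of the way through the cycle: age 0.5 × 29.531 = 14.765 d.
So 2.965 days remain (14.765 − 11.8).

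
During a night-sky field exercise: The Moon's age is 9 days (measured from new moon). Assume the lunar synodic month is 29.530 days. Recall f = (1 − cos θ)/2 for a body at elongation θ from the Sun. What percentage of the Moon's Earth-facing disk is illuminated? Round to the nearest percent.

67%

The Moon has covered 9/29.530 of its cycle, so θ ≈ 360° × 9/29.530 = 109.7°.
With cos θ = (-0.337), the lit fraction is (1 − (-0.337))/2 ≈ 0.669, so 67%.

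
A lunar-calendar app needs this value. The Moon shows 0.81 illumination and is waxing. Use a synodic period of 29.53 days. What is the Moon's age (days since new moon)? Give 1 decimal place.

From f = (1 − cos θ)/2: cos θ = 1 − 2×0.81 = -0.620; arccos → 128.3°.
The Moon is waxing (0°–180°), so θ = 128.3° directly.
Age = 29.53 × 128.3°/360° ≈ 10.53 days.

10.5 days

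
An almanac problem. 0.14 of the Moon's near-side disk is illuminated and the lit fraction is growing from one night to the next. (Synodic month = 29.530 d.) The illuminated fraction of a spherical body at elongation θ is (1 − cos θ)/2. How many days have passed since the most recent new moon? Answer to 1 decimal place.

Invert f = (1 − cos θ)/2 to get cos θ = 1 − 2(0.14) = 0.720, hence θ₀ = arccos 0.720 = 43.9°.
Before full moon the principal value applies: θ = 43.9°.
Age = 29.530 × 43.9°/360° ≈ 3.60 days.

3.6 days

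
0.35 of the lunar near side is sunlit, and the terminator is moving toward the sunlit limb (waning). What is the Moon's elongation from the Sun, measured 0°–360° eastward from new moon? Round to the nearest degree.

287°

Invert f = (1 − cos θ)/2 to get cos θ = 1 − 2(0.35) = 0.300, hence θ₀ = arccos 0.300 = 72.5°.
Waning ⇒ past full, so θ = 360° − 72.5° = 287.5°.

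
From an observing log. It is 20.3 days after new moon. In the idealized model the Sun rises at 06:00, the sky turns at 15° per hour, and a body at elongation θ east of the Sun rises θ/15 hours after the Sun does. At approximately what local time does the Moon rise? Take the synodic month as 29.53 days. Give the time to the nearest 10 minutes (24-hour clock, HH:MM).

Elongation θ = 360° × 20.3/29.53 ≈ 247.5°.
At 15° of sky rotation per hour, 247.5° corresponds to a 16.50 h lag.
06:00 + 16.498 h ≈ 22:30 → 22:30 to the nearest ten minutes.

22:30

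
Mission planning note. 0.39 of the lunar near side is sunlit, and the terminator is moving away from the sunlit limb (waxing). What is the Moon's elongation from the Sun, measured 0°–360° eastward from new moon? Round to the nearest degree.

77°

From f = (1 − cos θ)/2: cos θ = 1 − 2×0.39 = 0.220; arccos → 77.3°.
The Moon is waxing (0°–180°), so θ = 77.3° directly.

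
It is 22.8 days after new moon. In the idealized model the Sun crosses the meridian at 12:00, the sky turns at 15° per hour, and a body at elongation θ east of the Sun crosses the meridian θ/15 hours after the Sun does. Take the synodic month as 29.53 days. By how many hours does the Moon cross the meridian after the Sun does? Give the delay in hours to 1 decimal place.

The Moon has covered 22.8/29.53 of its cycle, so θ ≈ 360° × 22.8/29.53 = 278.0°.
At 15° of sky rotation per hour, 278.0° corresponds to a 18.53 h lag.
So the Moon crosses the meridian 18.53 h after the Sun.

18.5 h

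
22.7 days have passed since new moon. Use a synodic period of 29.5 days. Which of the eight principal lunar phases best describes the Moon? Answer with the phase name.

θ ≈ 360° × 22.7/29.5 = 277°, which falls in the last quarter sector.

last quarter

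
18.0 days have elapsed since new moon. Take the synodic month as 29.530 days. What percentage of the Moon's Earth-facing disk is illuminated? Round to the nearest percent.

89%

The Moon has covered 18.0/29.530 of its cycle, so θ ≈ 360° × 18.0/29.530 = 219.4°.
With cos θ = (-0.772), the lit fraction is (1 − (-0.772))/2 ≈ 0.886, so 89%.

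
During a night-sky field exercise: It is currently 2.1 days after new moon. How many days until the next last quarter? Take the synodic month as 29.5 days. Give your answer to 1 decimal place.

20.0 days

Last quarter is 0.75 of the way through the cycle: age 0.75 × 29.5 = 22.125 d.
So 20.025 days remain (22.125 − 2.1).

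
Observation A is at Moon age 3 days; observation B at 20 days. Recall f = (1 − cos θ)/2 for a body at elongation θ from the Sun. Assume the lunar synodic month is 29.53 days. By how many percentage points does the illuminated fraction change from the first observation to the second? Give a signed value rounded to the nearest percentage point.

First observation: θ = 360°·3/29.53 = 36.6°, so f = 0.098.
Second observation: θ = 243.8°, f = 0.721.
Δf = 0.721 − 0.098 = +0.622, i.e. +62 pp.

+62 pp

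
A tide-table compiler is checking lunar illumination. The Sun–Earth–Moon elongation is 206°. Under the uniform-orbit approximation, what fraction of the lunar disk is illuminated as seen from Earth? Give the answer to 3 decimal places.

f = (1 − cos 206°)/2 = (1 − (-0.899))/2 ≈ 0.949.

0.949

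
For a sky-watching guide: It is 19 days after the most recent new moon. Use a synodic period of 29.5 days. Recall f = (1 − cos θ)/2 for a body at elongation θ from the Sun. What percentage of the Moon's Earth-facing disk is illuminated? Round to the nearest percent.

81%

Phase angle: θ = 360°·(19 d)/(29.5 d) = 231.9°.
cos 231.9° = (-0.618), so f = (1 − (-0.618))/2 = 0.809, so 81%.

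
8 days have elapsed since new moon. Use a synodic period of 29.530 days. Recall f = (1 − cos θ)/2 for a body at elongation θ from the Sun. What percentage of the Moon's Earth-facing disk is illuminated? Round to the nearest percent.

Elongation θ = 360° × 8/29.530 ≈ 97.5°.
cos 97.5° = (-0.131), so f = (1 − (-0.131))/2 = 0.566, so 57%.

57%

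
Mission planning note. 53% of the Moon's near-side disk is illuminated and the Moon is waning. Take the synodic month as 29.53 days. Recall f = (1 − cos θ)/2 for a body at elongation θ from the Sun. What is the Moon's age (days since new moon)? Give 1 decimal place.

Invert f = (1 − cos θ)/2 to get cos θ = 1 − 2(0.53) = -0.060, hence θ₀ = arccos -0.060 = 93.4°.
A waning Moon lies in 180°–360°, so θ = 360° − 93.4° = 266.6°.
That fraction of the synodic month is 266.6/360 × 29.53 d ≈ 21.87 d.

21.9 days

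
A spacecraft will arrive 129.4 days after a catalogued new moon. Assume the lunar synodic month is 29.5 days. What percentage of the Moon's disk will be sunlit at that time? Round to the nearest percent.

129.4 d spans 4 complete synodic months (4 × 29.5 = 118.00 d) plus 11.40 d.
The Moon has covered 11.40/29.5 of its cycle, so θ ≈ 360° × 11.40/29.5 = 139.1°.
With cos θ = (-0.756), the lit fraction is (1 − (-0.756))/2 ≈ 0.878, so 88%.

88%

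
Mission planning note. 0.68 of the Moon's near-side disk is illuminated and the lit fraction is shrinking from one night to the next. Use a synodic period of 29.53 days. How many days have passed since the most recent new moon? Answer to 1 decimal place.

cos θ = 1 − 2f = -0.360, giving a principal value of 111.1°.
A waning Moon lies in 180°–360°, so θ = 360° − 111.1° = 248.9°.
That fraction of the synodic month is 248.9/360 × 29.53 d ≈ 20.42 d.

20.4 days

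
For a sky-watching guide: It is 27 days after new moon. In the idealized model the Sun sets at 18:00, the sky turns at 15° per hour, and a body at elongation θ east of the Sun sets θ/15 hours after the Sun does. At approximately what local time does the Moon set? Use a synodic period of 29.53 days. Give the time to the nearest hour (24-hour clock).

16:00

Elongation θ = 360° × 27/29.53 ≈ 329.2°.
Delay after the Sun = 329.2° / (15°/h) ≈ 21.94 h.
18:00 + 21.94 h ≈ 15:57 → 16:00 to the nearest hour.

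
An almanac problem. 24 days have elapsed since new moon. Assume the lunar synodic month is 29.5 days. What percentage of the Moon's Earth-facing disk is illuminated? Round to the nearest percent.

31%

The Moon has covered 24/29.5 of its cycle, so θ ≈ 360° × 24/29.5 = 292.9°.
With cos θ = 0.389, the lit fraction is (1 − 0.389)/2 ≈ 0.306, so 31%.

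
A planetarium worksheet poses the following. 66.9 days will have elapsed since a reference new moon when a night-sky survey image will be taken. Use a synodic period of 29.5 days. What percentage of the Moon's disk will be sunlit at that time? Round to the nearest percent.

56%

66.9 d spans 2 complete synodic months (2 × 29.5 = 59.00 d) plus 7.90 d.
Phase angle: θ = 360°·(7.90 d)/(29.5 d) = 96.4°.
cos 96.4° = (-0.112), so f = (1 − (-0.112))/2 = 0.556, so 56%.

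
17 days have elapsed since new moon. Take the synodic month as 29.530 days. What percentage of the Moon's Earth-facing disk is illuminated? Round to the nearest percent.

Elongation θ = 360° × 17/29.530 ≈ 207.2°.
Illuminated fraction = (1 − cos 207.2°)/2 = (1 − (-0.889))/2 ≈ 0.945, so 94%.

94%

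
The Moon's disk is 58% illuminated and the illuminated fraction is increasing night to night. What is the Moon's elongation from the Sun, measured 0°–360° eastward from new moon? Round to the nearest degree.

From f = (1 − cos θ)/2: cos θ = 1 − 2×0.58 = -0.160; arccos → 99.2°.
Before full moon the principal value applies: θ = 99.2°.

99°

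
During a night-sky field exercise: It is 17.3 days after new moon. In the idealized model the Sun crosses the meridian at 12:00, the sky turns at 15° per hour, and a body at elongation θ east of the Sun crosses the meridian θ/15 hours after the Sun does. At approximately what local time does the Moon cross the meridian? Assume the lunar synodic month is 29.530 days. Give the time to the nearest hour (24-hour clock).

02:00

Elongation θ = 360° × 17.3/29.530 ≈ 210.9°.
At 15° of sky rotation per hour, 210.9° corresponds to a 14.06 h lag.
12:00 + 14.06 h ≈ 02:04 → 02:00 to the nearest hour.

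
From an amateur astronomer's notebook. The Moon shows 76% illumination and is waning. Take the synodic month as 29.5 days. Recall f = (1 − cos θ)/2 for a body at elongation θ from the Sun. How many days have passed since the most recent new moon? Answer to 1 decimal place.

19.6 days

From f = (1 − cos θ)/2: cos θ = 1 − 2×0.76 = -0.520; arccos → 121.3°.
A waning Moon lies in 180°–360°, so θ = 360° − 121.3° = 238.7°.
That fraction of the synodic month is 238.7/360 × 29.5 d ≈ 19.56 d.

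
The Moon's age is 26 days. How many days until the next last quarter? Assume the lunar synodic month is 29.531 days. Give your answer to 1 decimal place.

25.7 days

Last quarter occurs at elongation 270°, i.e. at age 29.531 × 270/360 = 22.148 d.
Already past this cycle's last quarter; the next is at 22.148 + 29.531 = 51.679 d, so 51.679 − 26 = 25.679 days.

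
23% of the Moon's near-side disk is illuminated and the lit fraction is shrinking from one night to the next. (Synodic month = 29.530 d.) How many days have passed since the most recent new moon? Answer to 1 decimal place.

From f = (1 − cos θ)/2: cos θ = 1 − 2×0.23 = 0.540; arccos → 57.3°.
Since the Moon is past full (waning), take the reflex angle: θ = 360° − 57.3° = 302.7°.
That fraction of the synodic month is 302.7/360 × 29.530 d ≈ 24.83 d.

24.8 days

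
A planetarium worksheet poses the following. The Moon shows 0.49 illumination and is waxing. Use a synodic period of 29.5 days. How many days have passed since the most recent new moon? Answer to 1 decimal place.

7.3 days

From f = (1 − cos θ)/2: cos θ = 1 − 2×0.49 = 0.020; arccos → 88.9°.
Waxing ⇒ before full, so θ = 88.9°.
That fraction of the synodic month is 88.9/360 × 29.5 d ≈ 7.28 d.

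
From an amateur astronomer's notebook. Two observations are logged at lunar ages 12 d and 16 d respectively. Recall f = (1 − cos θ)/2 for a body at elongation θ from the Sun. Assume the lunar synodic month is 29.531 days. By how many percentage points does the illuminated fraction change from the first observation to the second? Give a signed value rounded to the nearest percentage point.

θ₁ = 360° × 12/29.531 = 146.3°, f₁ = (1 − cos θ₁)/2 = 0.916.
θ₂ = 360° × 16/29.531 = 195.0°, f₂ = (1 − cos θ₂)/2 = 0.983.
Change = f₂ − f₁ = +0.067 → +7 percentage points.

+7 pp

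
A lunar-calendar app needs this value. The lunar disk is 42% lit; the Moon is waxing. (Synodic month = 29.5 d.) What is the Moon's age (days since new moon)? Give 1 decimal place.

6.6 days

cos θ = 1 − 2f = 0.160, giving a principal value of 80.8°.
The Moon is waxing (0°–180°), so θ = 80.8° directly.
That fraction of the synodic month is 80.8/360 × 29.5 d ≈ 6.62 d.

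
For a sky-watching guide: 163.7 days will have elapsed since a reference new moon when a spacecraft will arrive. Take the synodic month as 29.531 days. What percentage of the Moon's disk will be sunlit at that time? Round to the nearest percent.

163.7/29.531 = 5.543 lunations, so 5 complete cycles and 16.04 d into the next.
Phase angle: θ = 360°·(16.04 d)/(29.531 d) = 195.6°.
With cos θ = (-0.963), the lit fraction is (1 − (-0.963))/2 ≈ 0.982, so 98%.

98%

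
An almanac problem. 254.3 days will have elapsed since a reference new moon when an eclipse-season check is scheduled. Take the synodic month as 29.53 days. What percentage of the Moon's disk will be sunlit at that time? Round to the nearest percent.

88%

Reduce mod P: 254.3 − 8×29.53 = 18.06 d into the current lunation.
The Moon has covered 18.06/29.53 of its cycle, so θ ≈ 360° × 18.06/29.53 = 220.2°.
Illuminated fraction = (1 − cos 220.2°)/2 = (1 − (-0.764))/2 ≈ 0.882, so 88%.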